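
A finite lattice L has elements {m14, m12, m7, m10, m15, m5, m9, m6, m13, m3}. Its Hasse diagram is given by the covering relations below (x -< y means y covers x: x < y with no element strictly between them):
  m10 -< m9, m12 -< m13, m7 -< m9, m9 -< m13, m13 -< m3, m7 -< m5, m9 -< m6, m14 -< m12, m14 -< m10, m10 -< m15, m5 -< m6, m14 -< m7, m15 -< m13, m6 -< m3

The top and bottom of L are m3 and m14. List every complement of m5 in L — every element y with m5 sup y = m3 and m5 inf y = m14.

Need y with m5 ∨ y = m3 and m5 ∧ y = m14.
Checking each element gives: m12, m15.

m12, m15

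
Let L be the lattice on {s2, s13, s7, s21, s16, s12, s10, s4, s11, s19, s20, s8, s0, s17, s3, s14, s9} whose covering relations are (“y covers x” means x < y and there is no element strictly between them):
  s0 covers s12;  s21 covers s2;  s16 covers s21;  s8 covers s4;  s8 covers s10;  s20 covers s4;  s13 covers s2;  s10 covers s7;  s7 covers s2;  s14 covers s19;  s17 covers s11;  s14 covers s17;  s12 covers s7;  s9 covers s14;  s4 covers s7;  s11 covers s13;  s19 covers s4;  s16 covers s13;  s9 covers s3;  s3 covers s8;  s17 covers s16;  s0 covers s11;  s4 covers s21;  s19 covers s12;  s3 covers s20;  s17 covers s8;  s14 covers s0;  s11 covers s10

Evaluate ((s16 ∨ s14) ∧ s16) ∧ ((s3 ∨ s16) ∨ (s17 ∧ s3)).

s16

s16 ∨ s14 = s14
s14 ∧ s16 = s16
s3 ∨ s16 = s9
s17 ∧ s3 = s8
s9 ∨ s8 = s9
s16 ∧ s9 = s16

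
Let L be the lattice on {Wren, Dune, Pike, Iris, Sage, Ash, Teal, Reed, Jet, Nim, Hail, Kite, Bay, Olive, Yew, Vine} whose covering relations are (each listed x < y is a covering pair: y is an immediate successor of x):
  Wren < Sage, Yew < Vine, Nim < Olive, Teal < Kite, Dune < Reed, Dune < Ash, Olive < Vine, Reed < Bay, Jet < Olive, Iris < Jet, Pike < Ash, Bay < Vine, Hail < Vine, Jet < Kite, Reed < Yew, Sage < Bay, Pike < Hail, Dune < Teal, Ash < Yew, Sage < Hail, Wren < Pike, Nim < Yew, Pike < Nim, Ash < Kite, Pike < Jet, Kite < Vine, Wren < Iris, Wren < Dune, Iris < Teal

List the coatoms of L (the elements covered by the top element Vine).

Bay, Hail, Kite, Olive, Yew

The coatoms are exactly the elements covered by Vine: Bay, Hail, Kite, Olive, Yew.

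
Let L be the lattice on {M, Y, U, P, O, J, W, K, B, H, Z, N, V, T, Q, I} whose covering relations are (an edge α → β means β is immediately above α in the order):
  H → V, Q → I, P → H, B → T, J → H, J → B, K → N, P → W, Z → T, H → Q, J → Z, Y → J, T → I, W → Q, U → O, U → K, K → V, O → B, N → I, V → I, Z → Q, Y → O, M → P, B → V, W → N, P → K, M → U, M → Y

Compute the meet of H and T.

J

Common lower bounds of {H, T}: J, M, Y.
The greatest among these is J.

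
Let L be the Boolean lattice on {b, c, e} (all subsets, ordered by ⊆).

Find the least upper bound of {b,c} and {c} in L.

{b,c}

Under ⊆, join is union: {b,c} ∪ {c} = {b,c}.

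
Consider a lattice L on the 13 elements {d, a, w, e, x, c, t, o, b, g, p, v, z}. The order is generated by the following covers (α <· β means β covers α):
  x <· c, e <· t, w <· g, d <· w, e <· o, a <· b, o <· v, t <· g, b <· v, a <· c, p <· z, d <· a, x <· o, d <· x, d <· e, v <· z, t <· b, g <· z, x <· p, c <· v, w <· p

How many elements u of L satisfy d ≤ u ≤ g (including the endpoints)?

The interval [d, g] = {d, e, g, t, w}, which has 5 elements.

5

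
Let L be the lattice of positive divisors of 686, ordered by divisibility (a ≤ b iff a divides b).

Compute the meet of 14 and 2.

Common lower bounds of {14, 2}: 1, 2.
The greatest among these is 2.

2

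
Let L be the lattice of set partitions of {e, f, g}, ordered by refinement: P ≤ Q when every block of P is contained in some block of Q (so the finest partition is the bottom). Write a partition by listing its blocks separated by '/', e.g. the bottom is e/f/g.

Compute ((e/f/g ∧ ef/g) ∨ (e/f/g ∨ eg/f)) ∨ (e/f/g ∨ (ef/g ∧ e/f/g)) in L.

eg/f

e/f/g ∧ ef/g = e/f/g
e/f/g ∨ eg/f = eg/f
e/f/g ∨ eg/f = eg/f
ef/g ∧ e/f/g = e/f/g
e/f/g ∨ e/f/g = e/f/g
eg/f ∨ e/f/g = eg/f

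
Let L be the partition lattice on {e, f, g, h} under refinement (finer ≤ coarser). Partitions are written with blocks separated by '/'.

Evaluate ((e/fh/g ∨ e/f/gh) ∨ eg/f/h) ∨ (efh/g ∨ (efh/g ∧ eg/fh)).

efgh

e/fh/g ∨ e/f/gh = e/fgh
e/fgh ∨ eg/f/h = efgh
efh/g ∧ eg/fh = e/fh/g
efh/g ∨ e/fh/g = efh/g
efgh ∨ efh/g = efgh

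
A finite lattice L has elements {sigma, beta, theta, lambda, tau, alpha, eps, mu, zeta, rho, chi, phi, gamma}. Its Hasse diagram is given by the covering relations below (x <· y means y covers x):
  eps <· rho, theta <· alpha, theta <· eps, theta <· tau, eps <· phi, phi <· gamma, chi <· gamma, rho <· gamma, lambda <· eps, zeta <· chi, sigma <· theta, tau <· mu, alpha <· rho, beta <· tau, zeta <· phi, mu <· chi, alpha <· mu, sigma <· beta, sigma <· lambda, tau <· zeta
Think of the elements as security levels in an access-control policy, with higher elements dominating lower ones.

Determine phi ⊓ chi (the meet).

zeta

Common lower bounds of {phi, chi}: beta, sigma, tau, theta, zeta.
The greatest among these is zeta.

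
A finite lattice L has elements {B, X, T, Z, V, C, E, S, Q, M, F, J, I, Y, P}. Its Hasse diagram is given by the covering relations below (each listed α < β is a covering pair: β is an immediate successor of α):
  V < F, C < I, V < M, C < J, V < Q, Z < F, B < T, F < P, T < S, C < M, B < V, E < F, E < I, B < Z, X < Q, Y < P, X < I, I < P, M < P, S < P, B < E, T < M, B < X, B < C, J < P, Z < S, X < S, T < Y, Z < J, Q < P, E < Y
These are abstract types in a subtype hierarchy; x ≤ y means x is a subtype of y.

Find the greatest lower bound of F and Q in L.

Common lower bounds of {F, Q}: B, V.
The greatest among these is V.

V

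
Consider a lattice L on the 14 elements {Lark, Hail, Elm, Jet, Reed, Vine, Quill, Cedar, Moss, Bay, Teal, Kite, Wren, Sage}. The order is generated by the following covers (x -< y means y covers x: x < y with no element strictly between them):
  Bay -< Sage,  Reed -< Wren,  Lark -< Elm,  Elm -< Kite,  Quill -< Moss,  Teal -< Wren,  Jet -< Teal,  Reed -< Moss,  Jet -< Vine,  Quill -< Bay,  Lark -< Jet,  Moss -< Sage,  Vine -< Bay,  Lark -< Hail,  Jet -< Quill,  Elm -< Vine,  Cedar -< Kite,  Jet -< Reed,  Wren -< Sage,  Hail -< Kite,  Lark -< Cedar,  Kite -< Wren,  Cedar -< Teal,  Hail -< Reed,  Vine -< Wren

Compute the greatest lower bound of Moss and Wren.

Reed

Common lower bounds of {Moss, Wren}: Hail, Jet, Lark, Reed.
The greatest among these is Reed.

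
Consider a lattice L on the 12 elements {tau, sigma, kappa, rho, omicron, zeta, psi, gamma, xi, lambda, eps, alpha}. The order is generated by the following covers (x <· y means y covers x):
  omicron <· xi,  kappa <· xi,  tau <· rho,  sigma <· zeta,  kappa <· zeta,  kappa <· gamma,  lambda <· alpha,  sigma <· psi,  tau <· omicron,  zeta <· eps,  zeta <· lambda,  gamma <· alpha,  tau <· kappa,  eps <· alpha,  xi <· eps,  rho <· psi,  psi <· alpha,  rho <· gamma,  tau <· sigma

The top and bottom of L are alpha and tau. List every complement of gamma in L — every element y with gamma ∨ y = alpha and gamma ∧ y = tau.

Need y with gamma ∨ y = alpha and gamma ∧ y = tau.
Checking each element gives: omicron, sigma.

omicron, sigma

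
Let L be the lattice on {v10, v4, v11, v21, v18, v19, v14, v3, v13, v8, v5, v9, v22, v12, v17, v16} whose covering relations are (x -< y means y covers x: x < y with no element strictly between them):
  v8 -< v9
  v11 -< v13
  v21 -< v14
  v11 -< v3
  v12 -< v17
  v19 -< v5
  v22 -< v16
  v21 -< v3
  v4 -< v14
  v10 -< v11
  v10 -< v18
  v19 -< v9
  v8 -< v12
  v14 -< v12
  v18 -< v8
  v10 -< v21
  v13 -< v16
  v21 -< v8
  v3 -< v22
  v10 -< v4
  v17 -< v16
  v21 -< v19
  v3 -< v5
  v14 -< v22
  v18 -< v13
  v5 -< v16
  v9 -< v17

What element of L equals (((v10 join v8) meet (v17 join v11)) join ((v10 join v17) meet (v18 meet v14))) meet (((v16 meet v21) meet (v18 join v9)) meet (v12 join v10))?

v21

v10 ∨ v8 = v8
v17 ∨ v11 = v16
v8 ∧ v16 = v8
v10 ∨ v17 = v17
v18 ∧ v14 = v10
v17 ∧ v10 = v10
v8 ∨ v10 = v8
v16 ∧ v21 = v21
v18 ∨ v9 = v9
v21 ∧ v9 = v21
v12 ∨ v10 = v12
v21 ∧ v12 = v21
v8 ∧ v21 = v21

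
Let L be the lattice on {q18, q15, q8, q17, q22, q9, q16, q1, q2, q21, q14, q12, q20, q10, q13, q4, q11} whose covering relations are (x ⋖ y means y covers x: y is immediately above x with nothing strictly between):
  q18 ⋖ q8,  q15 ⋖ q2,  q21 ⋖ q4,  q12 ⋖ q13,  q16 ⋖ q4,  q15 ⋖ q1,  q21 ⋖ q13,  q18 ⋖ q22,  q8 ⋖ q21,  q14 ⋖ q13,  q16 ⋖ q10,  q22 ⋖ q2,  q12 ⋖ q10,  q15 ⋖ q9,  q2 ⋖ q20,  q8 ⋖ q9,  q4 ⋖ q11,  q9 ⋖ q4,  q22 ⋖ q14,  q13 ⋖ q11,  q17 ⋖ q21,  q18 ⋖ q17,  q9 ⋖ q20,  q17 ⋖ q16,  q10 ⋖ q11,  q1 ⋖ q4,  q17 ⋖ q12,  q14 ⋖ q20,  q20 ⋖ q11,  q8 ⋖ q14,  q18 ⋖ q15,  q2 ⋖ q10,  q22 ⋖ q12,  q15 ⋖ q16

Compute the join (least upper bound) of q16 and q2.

Common upper bounds of {q16, q2}: q10, q11.
The least among these is q10.

q10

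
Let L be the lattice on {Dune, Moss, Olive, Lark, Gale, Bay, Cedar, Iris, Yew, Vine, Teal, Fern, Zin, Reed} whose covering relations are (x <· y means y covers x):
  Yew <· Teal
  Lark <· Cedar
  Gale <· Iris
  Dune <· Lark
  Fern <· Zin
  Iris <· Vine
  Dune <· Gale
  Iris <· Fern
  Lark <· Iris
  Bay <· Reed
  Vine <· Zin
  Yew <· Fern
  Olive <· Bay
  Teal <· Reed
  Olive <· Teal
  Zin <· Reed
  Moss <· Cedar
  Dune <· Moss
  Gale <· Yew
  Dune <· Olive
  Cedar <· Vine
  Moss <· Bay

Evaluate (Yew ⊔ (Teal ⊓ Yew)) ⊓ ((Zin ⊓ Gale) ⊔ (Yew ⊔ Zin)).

Teal ∧ Yew = Yew
Yew ∨ Yew = Yew
Zin ∧ Gale = Gale
Yew ∨ Zin = Zin
Gale ∨ Zin = Zin
Yew ∧ Zin = Yew

Yew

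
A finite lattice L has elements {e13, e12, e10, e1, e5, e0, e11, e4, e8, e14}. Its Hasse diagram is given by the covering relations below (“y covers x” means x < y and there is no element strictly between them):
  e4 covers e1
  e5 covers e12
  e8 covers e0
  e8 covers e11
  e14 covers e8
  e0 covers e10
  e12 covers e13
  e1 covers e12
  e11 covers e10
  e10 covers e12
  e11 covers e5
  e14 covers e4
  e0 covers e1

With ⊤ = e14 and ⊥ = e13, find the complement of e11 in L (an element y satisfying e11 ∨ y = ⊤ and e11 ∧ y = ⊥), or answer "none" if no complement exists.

For every candidate y, either e11 ∨ y ≠ e14 or e11 ∧ y ≠ e13; no complement exists.

none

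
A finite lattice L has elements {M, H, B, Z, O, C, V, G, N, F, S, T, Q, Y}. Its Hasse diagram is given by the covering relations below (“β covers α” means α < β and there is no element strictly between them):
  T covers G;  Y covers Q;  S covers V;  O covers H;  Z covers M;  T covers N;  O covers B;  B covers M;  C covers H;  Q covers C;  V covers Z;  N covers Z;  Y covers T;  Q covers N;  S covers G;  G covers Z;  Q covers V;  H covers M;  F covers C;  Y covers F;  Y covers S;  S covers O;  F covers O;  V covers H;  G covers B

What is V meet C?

Common lower bounds of {V, C}: H, M.
The greatest among these is H.

H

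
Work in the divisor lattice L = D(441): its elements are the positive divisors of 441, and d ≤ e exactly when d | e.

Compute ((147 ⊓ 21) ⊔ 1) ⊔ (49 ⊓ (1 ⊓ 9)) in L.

21

147 ∧ 21 = 21
21 ∨ 1 = 21
1 ∧ 9 = 1
49 ∧ 1 = 1
21 ∨ 1 = 21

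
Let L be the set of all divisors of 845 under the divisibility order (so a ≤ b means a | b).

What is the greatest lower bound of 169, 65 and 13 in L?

13

In the divisibility order, the meet is the greatest common divisor: gcd(169, 65, 13) = 13.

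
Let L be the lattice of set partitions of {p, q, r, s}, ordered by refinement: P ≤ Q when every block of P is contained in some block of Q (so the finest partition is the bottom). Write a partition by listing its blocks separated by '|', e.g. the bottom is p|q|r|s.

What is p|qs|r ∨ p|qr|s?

The join of p|qs|r and p|qr|s merges any blocks that overlap across the partitions, giving p|qrs.

p|qrs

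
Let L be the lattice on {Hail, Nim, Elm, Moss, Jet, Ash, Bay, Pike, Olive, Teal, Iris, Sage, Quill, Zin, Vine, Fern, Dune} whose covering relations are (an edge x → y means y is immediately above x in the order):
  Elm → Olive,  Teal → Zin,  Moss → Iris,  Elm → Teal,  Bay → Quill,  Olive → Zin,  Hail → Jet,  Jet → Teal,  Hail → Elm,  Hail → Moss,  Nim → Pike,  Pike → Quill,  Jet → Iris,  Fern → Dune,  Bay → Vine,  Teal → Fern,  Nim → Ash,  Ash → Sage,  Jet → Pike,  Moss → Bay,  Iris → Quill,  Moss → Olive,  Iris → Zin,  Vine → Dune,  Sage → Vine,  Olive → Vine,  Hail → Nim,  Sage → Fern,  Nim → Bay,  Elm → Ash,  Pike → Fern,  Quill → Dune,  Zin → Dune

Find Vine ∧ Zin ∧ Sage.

Common lower bounds of {Vine, Zin, Sage}: Elm, Hail.
The greatest among these is Elm.

Elm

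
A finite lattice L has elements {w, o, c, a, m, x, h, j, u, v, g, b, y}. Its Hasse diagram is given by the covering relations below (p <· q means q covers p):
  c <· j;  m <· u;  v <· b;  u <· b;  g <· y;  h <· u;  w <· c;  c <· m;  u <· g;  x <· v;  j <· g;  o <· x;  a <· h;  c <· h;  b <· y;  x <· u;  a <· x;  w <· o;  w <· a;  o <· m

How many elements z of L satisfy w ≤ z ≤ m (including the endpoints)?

4

The interval [w, m] = {c, m, o, w}, which has 4 elements.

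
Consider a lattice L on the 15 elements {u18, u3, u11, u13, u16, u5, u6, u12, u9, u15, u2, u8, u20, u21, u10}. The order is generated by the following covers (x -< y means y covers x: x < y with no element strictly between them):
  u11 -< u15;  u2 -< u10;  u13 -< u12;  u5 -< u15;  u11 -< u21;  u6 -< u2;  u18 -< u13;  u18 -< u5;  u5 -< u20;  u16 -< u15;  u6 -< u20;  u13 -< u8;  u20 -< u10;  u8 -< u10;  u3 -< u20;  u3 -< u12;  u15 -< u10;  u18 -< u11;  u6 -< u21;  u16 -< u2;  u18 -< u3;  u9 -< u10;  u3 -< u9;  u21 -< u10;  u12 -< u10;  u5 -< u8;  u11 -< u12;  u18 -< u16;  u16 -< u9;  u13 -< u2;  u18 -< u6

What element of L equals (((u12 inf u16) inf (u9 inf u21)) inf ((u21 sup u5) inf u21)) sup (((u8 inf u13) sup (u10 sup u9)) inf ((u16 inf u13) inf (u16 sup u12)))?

u12 ∧ u16 = u18
u9 ∧ u21 = u18
u18 ∧ u18 = u18
u21 ∨ u5 = u10
u10 ∧ u21 = u21
u18 ∧ u21 = u18
u8 ∧ u13 = u13
u10 ∨ u9 = u10
u13 ∨ u10 = u10
u16 ∧ u13 = u18
u16 ∨ u12 = u10
u18 ∧ u10 = u18
u10 ∧ u18 = u18
u18 ∨ u18 = u18

u18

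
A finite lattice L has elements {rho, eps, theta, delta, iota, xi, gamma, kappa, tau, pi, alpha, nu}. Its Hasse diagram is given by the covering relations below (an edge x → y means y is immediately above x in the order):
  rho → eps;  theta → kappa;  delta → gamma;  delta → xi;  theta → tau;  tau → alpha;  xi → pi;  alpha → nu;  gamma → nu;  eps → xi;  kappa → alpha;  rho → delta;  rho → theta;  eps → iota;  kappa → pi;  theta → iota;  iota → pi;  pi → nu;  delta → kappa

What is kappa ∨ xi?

Common upper bounds of {kappa, xi}: nu, pi.
The least among these is pi.

pi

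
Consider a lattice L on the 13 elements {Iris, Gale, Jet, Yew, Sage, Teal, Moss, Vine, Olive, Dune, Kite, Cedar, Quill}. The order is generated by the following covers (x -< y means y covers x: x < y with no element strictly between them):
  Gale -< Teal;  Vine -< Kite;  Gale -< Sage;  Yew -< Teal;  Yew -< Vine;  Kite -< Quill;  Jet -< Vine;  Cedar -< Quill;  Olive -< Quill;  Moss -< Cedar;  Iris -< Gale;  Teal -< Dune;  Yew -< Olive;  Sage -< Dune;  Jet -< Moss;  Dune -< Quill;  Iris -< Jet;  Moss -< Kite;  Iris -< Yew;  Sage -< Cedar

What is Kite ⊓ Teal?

Common lower bounds of {Kite, Teal}: Iris, Yew.
The greatest among these is Yew.

Yew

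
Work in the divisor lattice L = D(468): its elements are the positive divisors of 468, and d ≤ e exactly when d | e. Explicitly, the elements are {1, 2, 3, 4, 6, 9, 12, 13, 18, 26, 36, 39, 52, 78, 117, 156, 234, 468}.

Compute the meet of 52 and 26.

In the divisibility order, the meet is the greatest common divisor: gcd(52, 26) = 26.

26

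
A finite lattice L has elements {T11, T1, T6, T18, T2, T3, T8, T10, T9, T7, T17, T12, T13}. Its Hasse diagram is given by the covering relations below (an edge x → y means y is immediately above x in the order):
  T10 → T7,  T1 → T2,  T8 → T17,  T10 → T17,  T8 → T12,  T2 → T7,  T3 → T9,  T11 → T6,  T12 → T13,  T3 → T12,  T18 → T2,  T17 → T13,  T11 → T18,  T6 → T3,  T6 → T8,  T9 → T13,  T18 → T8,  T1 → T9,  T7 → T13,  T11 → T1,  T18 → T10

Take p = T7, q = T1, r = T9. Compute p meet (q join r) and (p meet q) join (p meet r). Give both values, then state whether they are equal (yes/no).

q join r = T9, so p meet (q join r) = T7 meet T9 = T1.
p meet q = T1 and p meet r = T1, so (p meet q) join (p meet r) = T1 join T1 = T1.
Equal: yes.

T1; T1; yes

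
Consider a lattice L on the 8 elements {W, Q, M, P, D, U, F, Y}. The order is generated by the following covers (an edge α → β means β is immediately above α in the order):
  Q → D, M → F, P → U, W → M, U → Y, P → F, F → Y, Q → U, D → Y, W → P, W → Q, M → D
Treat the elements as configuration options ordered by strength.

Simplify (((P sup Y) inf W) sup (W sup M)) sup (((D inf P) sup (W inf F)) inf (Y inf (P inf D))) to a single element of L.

P ∨ Y = Y
Y ∧ W = W
W ∨ M = M
W ∨ M = M
D ∧ P = W
W ∧ F = W
W ∨ W = W
P ∧ D = W
Y ∧ W = W
W ∧ W = W
M ∨ W = M

M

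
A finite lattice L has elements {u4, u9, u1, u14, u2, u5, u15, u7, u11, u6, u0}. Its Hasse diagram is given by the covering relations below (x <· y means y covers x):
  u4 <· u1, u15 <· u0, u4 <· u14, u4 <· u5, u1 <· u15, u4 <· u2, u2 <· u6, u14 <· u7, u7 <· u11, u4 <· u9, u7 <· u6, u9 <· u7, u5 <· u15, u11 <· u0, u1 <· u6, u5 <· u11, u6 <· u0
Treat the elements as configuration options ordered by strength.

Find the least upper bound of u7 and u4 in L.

Common upper bounds of {u7, u4}: u0, u11, u6, u7.
The least among these is u7.

u7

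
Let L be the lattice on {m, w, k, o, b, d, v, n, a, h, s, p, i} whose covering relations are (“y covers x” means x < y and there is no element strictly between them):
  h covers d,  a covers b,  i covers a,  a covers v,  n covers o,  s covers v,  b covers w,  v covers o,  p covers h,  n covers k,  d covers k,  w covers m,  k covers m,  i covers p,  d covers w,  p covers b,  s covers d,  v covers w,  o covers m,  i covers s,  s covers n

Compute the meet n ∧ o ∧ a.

Common lower bounds of {n, o, a}: m, o.
The greatest among these is o.

o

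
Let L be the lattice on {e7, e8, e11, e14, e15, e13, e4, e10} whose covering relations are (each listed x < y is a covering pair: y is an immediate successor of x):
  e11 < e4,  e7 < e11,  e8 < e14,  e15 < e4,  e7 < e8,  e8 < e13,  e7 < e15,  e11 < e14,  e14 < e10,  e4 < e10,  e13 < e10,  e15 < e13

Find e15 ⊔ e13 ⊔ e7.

e13

Common upper bounds of {e15, e13, e7}: e10, e13.
The least among these is e13.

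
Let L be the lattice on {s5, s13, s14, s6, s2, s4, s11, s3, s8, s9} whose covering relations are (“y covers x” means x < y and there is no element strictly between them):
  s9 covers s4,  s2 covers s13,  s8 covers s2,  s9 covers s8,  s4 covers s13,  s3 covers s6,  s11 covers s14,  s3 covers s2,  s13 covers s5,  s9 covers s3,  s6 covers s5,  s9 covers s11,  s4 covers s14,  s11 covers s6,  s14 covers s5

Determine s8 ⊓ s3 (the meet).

s2

Common lower bounds of {s8, s3}: s13, s2, s5.
The greatest among these is s2.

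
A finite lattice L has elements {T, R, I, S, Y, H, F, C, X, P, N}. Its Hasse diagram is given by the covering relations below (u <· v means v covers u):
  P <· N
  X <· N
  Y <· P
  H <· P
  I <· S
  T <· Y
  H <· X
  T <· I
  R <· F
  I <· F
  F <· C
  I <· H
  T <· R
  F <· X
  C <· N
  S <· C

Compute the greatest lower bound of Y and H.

T

Common lower bounds of {Y, H}: T.
The greatest among these is T.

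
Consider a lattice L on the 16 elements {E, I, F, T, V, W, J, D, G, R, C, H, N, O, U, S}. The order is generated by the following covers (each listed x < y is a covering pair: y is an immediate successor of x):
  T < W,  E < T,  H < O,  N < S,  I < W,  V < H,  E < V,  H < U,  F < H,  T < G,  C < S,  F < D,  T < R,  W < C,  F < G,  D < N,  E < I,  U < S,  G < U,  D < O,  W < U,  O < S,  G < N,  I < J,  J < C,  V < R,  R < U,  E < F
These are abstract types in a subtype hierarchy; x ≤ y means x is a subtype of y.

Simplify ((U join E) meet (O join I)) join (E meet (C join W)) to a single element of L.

U

U ∨ E = U
O ∨ I = S
U ∧ S = U
C ∨ W = C
E ∧ C = E
U ∨ E = U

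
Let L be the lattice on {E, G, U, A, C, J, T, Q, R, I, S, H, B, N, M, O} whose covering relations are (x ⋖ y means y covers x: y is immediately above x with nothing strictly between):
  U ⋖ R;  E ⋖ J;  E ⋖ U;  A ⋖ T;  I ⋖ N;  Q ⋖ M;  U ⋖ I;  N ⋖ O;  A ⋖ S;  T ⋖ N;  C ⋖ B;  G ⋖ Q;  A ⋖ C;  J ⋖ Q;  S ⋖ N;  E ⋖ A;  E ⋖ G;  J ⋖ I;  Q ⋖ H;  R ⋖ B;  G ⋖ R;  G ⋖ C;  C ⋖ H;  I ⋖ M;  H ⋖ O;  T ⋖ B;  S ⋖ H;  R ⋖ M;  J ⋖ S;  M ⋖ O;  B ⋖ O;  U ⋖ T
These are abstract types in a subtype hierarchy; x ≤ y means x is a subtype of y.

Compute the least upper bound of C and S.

H

Common upper bounds of {C, S}: H, O.
The least among these is H.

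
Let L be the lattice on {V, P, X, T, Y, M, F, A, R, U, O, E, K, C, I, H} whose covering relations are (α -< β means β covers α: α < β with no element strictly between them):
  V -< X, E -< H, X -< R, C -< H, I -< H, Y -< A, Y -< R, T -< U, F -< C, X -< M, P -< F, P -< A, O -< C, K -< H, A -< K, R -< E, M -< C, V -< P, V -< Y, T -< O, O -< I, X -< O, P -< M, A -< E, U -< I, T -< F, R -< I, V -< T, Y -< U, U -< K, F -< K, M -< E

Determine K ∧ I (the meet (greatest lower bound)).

Common lower bounds of {K, I}: T, U, V, Y.
The greatest among these is U.

U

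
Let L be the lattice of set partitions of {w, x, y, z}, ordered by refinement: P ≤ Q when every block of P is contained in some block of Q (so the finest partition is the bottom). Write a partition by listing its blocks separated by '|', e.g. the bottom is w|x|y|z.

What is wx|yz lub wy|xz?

wxyz

Common upper bounds of {wx|yz, wy|xz}: wxyz.
The least among these is wxyz.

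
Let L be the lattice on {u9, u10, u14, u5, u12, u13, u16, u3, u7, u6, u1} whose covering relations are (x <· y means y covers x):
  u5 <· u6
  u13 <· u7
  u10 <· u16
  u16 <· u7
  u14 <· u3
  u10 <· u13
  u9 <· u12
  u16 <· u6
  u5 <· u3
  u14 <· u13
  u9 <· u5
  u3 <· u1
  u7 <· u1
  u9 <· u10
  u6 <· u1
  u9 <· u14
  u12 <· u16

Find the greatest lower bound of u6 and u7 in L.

Common lower bounds of {u6, u7}: u10, u12, u16, u9.
The greatest among these is u16.

u16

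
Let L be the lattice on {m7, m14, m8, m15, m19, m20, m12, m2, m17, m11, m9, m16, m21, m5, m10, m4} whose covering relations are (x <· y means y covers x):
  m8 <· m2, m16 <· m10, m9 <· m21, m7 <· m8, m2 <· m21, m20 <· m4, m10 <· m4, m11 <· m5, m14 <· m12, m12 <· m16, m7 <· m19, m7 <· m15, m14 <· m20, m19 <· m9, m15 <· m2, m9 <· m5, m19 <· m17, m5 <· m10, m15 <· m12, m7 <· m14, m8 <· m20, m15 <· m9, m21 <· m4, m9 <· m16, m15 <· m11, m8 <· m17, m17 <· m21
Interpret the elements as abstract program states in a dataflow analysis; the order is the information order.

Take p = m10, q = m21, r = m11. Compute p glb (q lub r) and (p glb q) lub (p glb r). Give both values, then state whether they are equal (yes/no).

q lub r = m4, so p glb (q lub r) = m10 glb m4 = m10.
p glb q = m9 and p glb r = m11, so (p glb q) lub (p glb r) = m9 lub m11 = m5.
Equal: no.

m10; m5; no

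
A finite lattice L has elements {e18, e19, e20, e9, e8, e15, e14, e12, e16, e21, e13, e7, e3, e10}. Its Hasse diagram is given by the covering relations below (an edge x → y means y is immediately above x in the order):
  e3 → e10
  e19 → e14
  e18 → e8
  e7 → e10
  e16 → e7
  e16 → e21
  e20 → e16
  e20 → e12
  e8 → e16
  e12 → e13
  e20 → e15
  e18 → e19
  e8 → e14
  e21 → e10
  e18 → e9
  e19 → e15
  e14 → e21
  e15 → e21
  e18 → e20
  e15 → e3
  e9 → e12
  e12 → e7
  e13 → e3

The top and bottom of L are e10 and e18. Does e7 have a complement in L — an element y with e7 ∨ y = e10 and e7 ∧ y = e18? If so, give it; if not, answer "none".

e19

Need y with e7 ∨ y = e10 and e7 ∧ y = e18.
Checking each element gives: e19.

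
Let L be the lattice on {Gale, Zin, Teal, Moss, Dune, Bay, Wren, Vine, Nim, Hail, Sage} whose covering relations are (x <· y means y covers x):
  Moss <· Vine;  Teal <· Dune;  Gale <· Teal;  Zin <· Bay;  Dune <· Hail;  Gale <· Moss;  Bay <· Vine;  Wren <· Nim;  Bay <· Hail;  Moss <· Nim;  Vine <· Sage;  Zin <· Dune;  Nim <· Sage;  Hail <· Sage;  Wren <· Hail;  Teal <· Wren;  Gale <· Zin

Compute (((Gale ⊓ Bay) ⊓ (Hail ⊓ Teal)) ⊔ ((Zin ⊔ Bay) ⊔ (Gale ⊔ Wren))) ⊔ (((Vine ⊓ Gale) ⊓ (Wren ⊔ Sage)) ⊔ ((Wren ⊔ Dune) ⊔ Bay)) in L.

Gale ∧ Bay = Gale
Hail ∧ Teal = Teal
Gale ∧ Teal = Gale
Zin ∨ Bay = Bay
Gale ∨ Wren = Wren
Bay ∨ Wren = Hail
Gale ∨ Hail = Hail
Vine ∧ Gale = Gale
Wren ∨ Sage = Sage
Gale ∧ Sage = Gale
Wren ∨ Dune = Hail
Hail ∨ Bay = Hail
Gale ∨ Hail = Hail
Hail ∨ Hail = Hail

Hail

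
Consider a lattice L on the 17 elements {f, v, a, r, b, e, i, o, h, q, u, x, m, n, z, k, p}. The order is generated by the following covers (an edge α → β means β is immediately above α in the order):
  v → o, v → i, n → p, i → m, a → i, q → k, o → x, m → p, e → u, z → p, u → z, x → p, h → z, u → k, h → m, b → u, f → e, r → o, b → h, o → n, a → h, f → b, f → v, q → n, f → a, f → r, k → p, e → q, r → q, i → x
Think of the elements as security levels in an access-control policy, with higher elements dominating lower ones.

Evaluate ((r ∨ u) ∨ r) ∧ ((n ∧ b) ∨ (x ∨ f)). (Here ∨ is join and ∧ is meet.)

r

r ∨ u = k
k ∨ r = k
n ∧ b = f
x ∨ f = x
f ∨ x = x
k ∧ x = r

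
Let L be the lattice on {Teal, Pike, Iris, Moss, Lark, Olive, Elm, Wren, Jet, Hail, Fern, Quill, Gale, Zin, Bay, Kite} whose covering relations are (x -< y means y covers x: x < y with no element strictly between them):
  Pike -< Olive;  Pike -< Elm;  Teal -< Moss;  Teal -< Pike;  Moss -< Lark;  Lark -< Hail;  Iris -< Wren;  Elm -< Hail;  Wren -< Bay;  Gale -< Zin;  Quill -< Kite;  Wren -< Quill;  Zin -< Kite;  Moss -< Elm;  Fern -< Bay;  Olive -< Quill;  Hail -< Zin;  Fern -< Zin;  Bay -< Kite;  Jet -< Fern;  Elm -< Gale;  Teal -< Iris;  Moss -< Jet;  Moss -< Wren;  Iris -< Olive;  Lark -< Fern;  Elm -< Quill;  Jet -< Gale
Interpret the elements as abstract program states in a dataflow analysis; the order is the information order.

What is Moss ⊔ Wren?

Common upper bounds of {Moss, Wren}: Bay, Kite, Quill, Wren.
The least among these is Wren.

Wren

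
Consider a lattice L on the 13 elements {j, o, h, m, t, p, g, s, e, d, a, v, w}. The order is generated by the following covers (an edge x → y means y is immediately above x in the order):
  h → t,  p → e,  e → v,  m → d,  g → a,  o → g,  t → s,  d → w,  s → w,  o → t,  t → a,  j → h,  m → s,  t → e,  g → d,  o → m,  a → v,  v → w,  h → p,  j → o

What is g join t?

a

Common upper bounds of {g, t}: a, v, w.
The least among these is a.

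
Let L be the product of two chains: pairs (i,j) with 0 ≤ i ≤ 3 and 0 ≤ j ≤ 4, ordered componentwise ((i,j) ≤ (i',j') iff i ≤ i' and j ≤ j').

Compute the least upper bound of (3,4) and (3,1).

Common upper bounds of {(3,4), (3,1)}: (3,4).
The least among these is (3,4).

(3,4)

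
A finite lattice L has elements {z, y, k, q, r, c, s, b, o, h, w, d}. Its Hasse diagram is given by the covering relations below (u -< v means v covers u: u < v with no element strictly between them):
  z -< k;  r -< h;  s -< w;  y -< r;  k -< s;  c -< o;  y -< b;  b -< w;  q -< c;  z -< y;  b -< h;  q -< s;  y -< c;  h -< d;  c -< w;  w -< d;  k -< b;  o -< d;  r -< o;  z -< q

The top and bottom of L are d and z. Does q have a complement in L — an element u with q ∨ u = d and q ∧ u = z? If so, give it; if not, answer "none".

h

Need u with q ∨ u = d and q ∧ u = z.
Checking each element gives: h.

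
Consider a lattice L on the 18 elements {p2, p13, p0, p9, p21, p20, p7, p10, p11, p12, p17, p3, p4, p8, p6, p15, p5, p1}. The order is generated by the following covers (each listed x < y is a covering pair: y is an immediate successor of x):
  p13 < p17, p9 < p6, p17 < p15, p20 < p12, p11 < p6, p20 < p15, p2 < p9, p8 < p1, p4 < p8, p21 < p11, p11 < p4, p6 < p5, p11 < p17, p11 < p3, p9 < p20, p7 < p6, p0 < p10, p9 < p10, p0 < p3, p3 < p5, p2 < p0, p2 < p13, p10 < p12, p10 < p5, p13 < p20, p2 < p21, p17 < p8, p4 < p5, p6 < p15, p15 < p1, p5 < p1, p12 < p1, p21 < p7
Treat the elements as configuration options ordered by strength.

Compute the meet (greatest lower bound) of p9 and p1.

p9

Common lower bounds of {p9, p1}: p2, p9.
The greatest among these is p9.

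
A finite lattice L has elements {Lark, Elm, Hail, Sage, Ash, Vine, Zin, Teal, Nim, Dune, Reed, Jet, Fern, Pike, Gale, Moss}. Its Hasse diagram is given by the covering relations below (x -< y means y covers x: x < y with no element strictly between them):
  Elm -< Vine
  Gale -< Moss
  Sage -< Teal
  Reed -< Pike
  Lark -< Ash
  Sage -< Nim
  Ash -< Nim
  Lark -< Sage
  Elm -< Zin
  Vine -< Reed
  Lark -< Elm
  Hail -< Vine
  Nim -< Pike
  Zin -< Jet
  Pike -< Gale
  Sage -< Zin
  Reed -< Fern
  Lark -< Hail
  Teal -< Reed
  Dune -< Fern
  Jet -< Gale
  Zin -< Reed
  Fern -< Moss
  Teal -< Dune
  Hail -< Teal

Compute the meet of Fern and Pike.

Reed

Common lower bounds of {Fern, Pike}: Elm, Hail, Lark, Reed, Sage, Teal, Vine, Zin.
The greatest among these is Reed.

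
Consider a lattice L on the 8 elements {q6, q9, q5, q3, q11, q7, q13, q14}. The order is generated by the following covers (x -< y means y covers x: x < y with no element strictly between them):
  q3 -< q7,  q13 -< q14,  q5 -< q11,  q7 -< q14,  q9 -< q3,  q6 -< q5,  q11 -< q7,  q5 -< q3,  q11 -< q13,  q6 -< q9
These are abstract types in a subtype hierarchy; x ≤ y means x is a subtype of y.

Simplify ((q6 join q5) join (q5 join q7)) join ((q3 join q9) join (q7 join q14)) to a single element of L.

q14

q6 ∨ q5 = q5
q5 ∨ q7 = q7
q5 ∨ q7 = q7
q3 ∨ q9 = q3
q7 ∨ q14 = q14
q3 ∨ q14 = q14
q7 ∨ q14 = q14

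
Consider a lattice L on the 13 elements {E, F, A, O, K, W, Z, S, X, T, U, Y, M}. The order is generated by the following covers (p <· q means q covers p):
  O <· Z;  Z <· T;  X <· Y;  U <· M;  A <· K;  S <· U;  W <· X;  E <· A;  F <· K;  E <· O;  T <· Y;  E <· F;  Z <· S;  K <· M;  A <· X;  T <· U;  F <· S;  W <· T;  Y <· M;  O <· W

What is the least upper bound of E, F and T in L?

Common upper bounds of {E, F, T}: M, U.
The least among these is U.

U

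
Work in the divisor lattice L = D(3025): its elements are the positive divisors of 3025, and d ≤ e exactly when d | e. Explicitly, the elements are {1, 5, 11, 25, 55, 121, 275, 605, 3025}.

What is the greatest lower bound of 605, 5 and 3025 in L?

5

Common lower bounds of {605, 5, 3025}: 1, 5.
The greatest among these is 5.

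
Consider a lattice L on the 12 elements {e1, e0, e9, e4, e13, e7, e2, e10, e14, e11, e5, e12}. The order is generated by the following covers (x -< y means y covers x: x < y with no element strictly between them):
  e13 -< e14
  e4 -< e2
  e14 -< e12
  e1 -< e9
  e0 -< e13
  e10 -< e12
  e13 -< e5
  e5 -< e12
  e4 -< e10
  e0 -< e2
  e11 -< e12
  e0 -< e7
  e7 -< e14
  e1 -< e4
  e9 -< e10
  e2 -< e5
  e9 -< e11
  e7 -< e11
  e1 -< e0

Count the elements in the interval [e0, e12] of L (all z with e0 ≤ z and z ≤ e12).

The interval [e0, e12] = {e0, e11, e12, e13, e14, e2, e5, e7}, which has 8 elements.

8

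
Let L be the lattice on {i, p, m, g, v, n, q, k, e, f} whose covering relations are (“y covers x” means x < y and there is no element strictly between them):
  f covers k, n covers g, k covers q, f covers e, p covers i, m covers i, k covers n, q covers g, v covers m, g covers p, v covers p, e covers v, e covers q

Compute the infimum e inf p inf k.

p

Common lower bounds of {e, p, k}: i, p.
The greatest among these is p.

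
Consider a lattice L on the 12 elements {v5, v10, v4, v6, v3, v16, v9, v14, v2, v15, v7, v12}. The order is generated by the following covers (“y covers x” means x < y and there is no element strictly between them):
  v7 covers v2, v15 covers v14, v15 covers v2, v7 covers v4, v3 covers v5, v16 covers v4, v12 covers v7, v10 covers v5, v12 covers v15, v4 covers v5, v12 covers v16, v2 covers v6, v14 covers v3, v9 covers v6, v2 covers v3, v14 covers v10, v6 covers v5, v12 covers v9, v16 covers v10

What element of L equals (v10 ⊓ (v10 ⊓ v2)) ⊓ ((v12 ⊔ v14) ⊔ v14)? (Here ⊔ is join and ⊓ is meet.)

v5

v10 ∧ v2 = v5
v10 ∧ v5 = v5
v12 ∨ v14 = v12
v12 ∨ v14 = v12
v5 ∧ v12 = v5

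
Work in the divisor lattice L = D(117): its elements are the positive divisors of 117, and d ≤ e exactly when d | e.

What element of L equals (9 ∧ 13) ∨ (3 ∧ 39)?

3

9 ∧ 13 = 1
3 ∧ 39 = 3
1 ∨ 3 = 3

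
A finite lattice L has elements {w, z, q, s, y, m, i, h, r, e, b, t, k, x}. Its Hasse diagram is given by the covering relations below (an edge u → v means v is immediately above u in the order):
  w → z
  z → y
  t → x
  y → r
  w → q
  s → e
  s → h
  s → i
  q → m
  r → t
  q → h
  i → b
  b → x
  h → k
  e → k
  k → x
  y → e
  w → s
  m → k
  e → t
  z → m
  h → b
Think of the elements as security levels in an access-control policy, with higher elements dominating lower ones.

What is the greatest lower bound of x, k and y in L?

Common lower bounds of {x, k, y}: w, y, z.
The greatest among these is y.

y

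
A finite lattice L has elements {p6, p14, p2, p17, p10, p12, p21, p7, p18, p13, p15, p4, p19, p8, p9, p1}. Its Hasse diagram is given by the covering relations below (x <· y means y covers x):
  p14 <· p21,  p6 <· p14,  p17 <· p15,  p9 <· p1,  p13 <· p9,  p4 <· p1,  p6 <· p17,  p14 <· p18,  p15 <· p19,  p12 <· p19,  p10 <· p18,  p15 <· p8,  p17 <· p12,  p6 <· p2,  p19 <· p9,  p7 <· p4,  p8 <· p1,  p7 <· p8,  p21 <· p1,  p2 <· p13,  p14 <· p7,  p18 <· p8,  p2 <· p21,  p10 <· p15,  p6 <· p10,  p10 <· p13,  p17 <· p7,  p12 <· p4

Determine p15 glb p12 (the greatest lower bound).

Common lower bounds of {p15, p12}: p17, p6.
The greatest among these is p17.

p17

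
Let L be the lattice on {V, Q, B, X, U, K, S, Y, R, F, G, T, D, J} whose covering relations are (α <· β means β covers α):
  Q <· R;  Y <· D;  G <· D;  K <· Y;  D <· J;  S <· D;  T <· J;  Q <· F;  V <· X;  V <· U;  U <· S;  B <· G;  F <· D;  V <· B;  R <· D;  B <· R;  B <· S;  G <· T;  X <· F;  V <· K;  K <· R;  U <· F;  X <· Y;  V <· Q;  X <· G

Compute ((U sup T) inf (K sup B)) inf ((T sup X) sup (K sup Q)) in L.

U ∨ T = J
K ∨ B = R
J ∧ R = R
T ∨ X = T
K ∨ Q = R
T ∨ R = J
R ∧ J = R

R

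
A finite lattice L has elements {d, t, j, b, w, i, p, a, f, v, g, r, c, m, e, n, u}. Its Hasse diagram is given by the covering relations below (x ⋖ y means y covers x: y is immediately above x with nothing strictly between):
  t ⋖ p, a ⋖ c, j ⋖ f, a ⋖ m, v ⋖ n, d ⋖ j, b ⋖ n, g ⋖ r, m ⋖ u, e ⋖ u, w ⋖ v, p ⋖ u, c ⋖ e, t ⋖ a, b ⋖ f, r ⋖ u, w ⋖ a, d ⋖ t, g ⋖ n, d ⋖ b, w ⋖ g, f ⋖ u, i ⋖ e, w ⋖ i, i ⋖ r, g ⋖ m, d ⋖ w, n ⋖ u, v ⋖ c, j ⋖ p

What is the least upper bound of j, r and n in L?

Common upper bounds of {j, r, n}: u.
The least among these is u.

u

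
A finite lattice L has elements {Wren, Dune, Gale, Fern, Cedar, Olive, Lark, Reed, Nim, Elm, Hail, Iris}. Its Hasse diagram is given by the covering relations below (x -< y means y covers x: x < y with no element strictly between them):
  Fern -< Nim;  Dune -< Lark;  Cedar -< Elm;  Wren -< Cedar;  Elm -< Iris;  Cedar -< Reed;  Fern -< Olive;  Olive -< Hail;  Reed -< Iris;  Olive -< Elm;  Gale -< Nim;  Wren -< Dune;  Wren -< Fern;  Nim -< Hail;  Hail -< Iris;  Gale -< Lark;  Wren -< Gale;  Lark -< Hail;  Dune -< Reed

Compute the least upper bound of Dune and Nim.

Hail

Common upper bounds of {Dune, Nim}: Hail, Iris.
The least among these is Hail.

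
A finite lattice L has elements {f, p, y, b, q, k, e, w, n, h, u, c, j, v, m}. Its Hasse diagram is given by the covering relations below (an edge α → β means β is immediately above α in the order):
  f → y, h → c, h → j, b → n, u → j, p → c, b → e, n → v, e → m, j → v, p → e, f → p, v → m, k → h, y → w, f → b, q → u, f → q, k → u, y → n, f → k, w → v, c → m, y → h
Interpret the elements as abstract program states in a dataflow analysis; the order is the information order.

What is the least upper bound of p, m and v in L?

Common upper bounds of {p, m, v}: m.
The least among these is m.

m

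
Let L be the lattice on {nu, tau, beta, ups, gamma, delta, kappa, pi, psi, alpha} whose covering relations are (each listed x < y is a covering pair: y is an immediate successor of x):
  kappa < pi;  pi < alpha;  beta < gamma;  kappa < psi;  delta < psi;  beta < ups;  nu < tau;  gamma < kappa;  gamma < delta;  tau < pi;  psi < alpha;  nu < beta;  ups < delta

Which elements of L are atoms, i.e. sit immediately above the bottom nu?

The atoms are exactly the elements that cover nu: beta, tau.

beta, tau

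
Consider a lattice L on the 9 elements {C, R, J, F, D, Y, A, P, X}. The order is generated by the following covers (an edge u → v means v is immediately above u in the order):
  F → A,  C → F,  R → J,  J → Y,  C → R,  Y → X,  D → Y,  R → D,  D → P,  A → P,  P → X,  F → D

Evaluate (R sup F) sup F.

D

R ∨ F = D
D ∨ F = D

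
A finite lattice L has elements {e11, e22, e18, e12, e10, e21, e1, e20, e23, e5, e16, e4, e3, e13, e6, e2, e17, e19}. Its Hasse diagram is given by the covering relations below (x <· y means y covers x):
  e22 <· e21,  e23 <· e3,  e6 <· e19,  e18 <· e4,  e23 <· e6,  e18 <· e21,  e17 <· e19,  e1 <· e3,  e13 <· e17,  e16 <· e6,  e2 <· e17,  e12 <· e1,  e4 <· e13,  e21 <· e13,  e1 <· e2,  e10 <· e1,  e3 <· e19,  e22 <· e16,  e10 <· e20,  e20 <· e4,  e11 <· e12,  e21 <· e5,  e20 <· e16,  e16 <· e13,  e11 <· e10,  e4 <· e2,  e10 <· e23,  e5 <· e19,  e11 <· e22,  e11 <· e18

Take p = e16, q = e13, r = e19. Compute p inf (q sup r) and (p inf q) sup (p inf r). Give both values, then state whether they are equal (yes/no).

e16; e16; yes

q sup r = e19, so p inf (q sup r) = e16 inf e19 = e16.
p inf q = e16 and p inf r = e16, so (p inf q) sup (p inf r) = e16 sup e16 = e16.
Equal: yes.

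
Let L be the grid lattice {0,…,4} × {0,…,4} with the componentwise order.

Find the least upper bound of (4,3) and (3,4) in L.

(4,4)

In a product of chains, the join is componentwise max, giving (4,4).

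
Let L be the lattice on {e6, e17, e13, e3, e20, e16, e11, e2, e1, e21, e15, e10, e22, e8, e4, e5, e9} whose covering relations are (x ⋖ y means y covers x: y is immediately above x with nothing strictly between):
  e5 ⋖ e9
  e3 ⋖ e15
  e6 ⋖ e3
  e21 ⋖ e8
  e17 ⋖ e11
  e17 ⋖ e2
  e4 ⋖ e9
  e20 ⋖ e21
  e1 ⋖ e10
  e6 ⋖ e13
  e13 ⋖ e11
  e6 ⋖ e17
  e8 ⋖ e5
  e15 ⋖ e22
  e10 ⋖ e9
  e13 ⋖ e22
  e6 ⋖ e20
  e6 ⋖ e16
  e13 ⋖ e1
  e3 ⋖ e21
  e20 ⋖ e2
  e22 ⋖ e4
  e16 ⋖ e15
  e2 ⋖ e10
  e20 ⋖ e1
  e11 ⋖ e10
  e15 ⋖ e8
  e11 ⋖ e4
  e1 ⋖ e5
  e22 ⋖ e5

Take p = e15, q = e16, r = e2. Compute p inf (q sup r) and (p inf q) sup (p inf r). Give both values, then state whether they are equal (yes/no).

q sup r = e9, so p inf (q sup r) = e15 inf e9 = e15.
p inf q = e16 and p inf r = e6, so (p inf q) sup (p inf r) = e16 sup e6 = e16.
Equal: no.

e15; e16; no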